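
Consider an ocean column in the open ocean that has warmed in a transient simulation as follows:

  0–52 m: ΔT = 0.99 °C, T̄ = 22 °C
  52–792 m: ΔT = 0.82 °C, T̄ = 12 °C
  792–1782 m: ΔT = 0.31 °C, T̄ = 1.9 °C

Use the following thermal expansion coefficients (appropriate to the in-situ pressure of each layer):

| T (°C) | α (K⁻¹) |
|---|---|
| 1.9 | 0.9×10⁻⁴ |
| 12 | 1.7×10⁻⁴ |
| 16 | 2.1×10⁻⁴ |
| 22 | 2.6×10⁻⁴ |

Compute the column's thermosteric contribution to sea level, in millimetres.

about 144 mm

Layer 1 at 22 °C → α = 2.6×10⁻⁴ K⁻¹
Layer 2 at 12 °C → α = 1.7×10⁻⁴ K⁻¹
Layer 3 at 1.9 °C → α = 0.9×10⁻⁴ K⁻¹
2.6×10⁻⁴ × 0.99 × 52 = 0.0133848 m
Layer 2: 1.7×10⁻⁴ × 0.82 × 740 = 0.103156 m
0.9×10⁻⁴ × 0.31 × 990 = 0.027621 m
Δh = 0.0133848 + 0.103156 + 0.027621 = 0.1441618 m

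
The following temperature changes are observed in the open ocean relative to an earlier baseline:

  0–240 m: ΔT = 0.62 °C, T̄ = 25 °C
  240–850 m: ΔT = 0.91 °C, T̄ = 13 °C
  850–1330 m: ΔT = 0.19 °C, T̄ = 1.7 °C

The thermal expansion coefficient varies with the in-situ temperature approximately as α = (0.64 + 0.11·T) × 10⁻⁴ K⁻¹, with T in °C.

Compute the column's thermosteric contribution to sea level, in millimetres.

about 173 mm

Layer 1: α = (0.64 + 0.11×25)×10⁻⁴ = 3.39×10⁻⁴ K⁻¹
Layer 2: α = (0.64 + 0.11×13)×10⁻⁴ = 2.07×10⁻⁴ K⁻¹
Layer 3: α = (0.64 + 0.11×1.7)×10⁻⁴ = 0.827×10⁻⁴ K⁻¹
0–240 m: 240 × 0.62 × 3.39×10⁻⁴ = 0.0504432 m
2.07×10⁻⁴ × 0.91 × 610 = 0.1149057 m
0.827×10⁻⁴ × 480 × 0.19 = 0.00754224 m
Δh = 0.0504432 + 0.1149057 + 0.00754224 = 0.17289114 m ≈ 173 mm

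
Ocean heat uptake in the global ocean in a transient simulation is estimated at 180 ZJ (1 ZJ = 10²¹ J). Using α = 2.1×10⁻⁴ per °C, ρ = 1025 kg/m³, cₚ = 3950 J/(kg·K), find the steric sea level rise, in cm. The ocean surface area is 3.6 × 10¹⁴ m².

2.59 cm

Per unit area: Q = 180×10²¹ / (3.6×10¹⁴) = 5×10⁸ J/m²
Δh = αQ/(ρcₚ) = 2.1×10⁻⁴ × 5×10⁸ / (1025 × 3950) ≈ 0.025934 m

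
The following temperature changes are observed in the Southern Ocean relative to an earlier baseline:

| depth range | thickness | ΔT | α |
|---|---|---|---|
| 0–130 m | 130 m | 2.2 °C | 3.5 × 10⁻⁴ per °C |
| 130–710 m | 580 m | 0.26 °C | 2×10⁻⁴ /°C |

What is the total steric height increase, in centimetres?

Δh = 13 cm

0–130 m: 3.5×10⁻⁴ × 130 × 2.2 = 0.10010 m
Layer 2: 580 × 0.26 × 2×10⁻⁴ = 0.03016 m
Δh = 0.10010 + 0.03016 = 0.13026 m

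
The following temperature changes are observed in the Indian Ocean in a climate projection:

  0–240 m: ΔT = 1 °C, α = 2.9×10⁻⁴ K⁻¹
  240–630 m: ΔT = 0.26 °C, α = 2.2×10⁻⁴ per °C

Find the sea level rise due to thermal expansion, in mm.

Δh = 91.9 mm

0–240 m: 240 × 1 × 2.9×10⁻⁴ = 0.06960 m
2.2×10⁻⁴ × 0.26 × 390 = 0.022308 m
Δh = 0.06960 + 0.022308 = 0.091908 m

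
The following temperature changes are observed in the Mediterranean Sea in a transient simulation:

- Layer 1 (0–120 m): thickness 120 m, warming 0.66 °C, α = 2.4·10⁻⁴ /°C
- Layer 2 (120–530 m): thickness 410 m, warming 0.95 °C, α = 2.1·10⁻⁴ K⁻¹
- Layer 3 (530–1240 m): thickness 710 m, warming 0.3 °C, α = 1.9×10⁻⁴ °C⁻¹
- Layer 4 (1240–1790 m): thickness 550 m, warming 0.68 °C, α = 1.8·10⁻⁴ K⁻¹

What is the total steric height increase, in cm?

Layer 1: 0.66 × 120 × 2.4×10⁻⁴ = 0.019008 m
120–530 m: 2.1×10⁻⁴ × 0.95 × 410 = 0.081795 m
Layer 3: 710 × 1.9×10⁻⁴ × 0.3 = 0.04047 m
1240–1790 m: 550 × 0.68 × 1.8×10⁻⁴ = 0.06732 m
Δh = 0.019008 + 0.081795 + 0.04047 + 0.06732 = 0.208593 m

Δh = 20.9 cm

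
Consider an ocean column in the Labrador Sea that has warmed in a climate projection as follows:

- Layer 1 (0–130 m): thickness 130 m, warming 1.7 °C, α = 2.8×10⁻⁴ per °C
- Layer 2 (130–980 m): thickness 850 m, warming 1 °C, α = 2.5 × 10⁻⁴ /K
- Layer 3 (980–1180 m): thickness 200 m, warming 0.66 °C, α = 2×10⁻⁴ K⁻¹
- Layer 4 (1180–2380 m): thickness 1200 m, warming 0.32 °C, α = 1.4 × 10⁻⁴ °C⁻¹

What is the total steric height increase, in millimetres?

Layer 1: 130 × 1.7 × 2.8×10⁻⁴ = 0.06188 m
130–980 m: 850 × 2.5×10⁻⁴ × 1 = 0.21250 m
200 × 2×10⁻⁴ × 0.66 = 0.02640 m
Layer 4: 1200 × 1.4×10⁻⁴ × 0.32 = 0.05376 m
Δh = 0.06188 + 0.21250 + 0.02640 + 0.05376 = 0.35454 m ≈ 355 mm

about 355 mm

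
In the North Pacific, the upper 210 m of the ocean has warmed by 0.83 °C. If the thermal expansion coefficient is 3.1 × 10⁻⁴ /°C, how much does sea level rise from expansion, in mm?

Δh = αΔT·H = 3.1×10⁻⁴ × 0.83 × 210 = 0.054033 m

54.0 mm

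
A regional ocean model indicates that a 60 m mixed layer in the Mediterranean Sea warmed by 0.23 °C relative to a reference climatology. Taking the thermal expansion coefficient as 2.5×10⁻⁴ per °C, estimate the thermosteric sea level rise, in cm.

0.35 cm

Δh = αΔT·H = 2.5×10⁻⁴ × 0.23 × 60 = 0.00345 m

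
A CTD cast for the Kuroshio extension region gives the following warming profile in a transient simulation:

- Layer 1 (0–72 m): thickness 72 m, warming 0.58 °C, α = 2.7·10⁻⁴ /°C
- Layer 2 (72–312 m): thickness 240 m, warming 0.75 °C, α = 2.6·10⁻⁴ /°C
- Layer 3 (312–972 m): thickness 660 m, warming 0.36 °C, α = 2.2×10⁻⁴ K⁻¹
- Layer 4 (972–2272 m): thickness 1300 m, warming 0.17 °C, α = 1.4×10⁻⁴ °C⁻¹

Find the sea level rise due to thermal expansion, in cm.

0–72 m: 72 × 2.7×10⁻⁴ × 0.58 = 0.0112752 m
0.75 × 2.6×10⁻⁴ × 240 = 0.04680 m
Layer 3: 0.36 × 660 × 2.2×10⁻⁴ = 0.052272 m
1.4×10⁻⁴ × 0.17 × 1300 = 0.03094 m
Δh = 0.0112752 + 0.04680 + 0.052272 + 0.03094 = 0.1412872 m

about 14.1 cm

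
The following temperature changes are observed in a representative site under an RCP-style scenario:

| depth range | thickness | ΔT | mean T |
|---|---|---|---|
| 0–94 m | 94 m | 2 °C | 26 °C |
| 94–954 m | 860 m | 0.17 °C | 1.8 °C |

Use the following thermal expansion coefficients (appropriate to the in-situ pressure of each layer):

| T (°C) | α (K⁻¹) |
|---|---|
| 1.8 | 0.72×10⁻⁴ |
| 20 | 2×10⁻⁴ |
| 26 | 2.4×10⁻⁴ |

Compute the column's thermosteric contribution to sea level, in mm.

Layer 1 at 26 °C → α = 2.4×10⁻⁴ K⁻¹
Layer 2 at 1.8 °C → α = 0.72×10⁻⁴ K⁻¹
0–94 m: 2.4×10⁻⁴ × 2 × 94 = 0.04512 m
Layer 2: 860 × 0.17 × 0.72×10⁻⁴ = 0.0105264 m
Δh = 0.04512 + 0.0105264 = 0.0556464 m

Δh ≈ 56 mm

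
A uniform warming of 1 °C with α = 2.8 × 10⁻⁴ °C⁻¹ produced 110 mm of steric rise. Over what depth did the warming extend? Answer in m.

about 393 m

H = Δh/(αΔT) = 0.11 / (2.8×10⁻⁴ × 1) ≈ 392.9 m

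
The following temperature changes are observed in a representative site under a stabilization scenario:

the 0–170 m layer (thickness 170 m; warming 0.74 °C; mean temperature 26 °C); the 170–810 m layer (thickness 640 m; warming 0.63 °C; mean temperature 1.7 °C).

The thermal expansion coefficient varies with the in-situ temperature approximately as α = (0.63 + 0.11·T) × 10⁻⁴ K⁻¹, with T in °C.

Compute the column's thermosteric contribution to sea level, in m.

about 0.077 m

Layer 1: α = (0.63 + 0.11×26)×10⁻⁴ = 3.49×10⁻⁴ K⁻¹
Layer 2: α = (0.63 + 0.11×1.7)×10⁻⁴ = 0.817×10⁻⁴ K⁻¹
0–170 m: 170 × 0.74 × 3.49×10⁻⁴ = 0.0439042 m
Layer 2: 0.63 × 0.817×10⁻⁴ × 640 = 0.03294144 m
Δh = 0.0439042 + 0.03294144 = 0.07684564 m ≈ 0.077 m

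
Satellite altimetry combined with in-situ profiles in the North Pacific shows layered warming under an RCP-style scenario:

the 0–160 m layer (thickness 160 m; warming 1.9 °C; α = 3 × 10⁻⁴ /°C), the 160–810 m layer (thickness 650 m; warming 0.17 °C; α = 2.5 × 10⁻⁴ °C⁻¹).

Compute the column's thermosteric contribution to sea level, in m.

0–160 m: 3×10⁻⁴ × 160 × 1.9 = 0.09120 m
160–810 m: 2.5×10⁻⁴ × 650 × 0.17 = 0.027625 m
Δh = 0.09120 + 0.027625 = 0.118825 m ≈ 0.119 m

Δh ≈ 0.119 m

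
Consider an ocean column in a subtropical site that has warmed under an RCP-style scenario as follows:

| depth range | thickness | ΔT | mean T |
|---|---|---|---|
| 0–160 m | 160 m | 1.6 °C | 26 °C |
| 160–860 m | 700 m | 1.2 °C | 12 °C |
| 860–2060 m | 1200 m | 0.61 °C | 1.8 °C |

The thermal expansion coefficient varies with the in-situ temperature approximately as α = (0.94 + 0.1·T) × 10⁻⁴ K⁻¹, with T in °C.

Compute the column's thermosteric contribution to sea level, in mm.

Layer 1: α = (0.94 + 0.1×26)×10⁻⁴ = 3.54×10⁻⁴ K⁻¹
Layer 2: α = (0.94 + 0.1×12)×10⁻⁴ = 2.14×10⁻⁴ K⁻¹
Layer 3: α = (0.94 + 0.1×1.8)×10⁻⁴ = 1.12×10⁻⁴ K⁻¹
0–160 m: 1.6 × 3.54×10⁻⁴ × 160 = 0.090624 m
Layer 2: 1.2 × 2.14×10⁻⁴ × 700 = 0.17976 m
860–2060 m: 0.61 × 1.12×10⁻⁴ × 1200 = 0.081984 m
Δh = 0.090624 + 0.17976 + 0.081984 = 0.352368 m ≈ 352 mm

352 mm of thermosteric rise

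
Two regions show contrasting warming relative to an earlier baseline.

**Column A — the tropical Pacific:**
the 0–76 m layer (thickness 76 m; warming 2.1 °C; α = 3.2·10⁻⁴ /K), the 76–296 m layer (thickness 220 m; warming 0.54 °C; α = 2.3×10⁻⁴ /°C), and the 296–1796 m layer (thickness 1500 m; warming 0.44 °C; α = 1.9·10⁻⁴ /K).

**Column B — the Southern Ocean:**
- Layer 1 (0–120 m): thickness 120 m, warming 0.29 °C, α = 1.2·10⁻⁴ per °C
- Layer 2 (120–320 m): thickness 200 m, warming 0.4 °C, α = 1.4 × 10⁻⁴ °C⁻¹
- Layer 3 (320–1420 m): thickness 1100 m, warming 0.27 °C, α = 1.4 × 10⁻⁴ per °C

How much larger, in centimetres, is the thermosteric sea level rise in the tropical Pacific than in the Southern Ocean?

A 3.2×10⁻⁴ × 76 × 2.1 = 0.051072 m
A 76–296 m: 2.3×10⁻⁴ × 220 × 0.54 = 0.027324 m
A 296–1796 m: 0.44 × 1.9×10⁻⁴ × 1500 = 0.12540 m
A total: 0.203796 m
B 0–120 m: 1.2×10⁻⁴ × 0.29 × 120 = 0.004176 m
B 120–320 m: 0.4 × 1.4×10⁻⁴ × 200 = 0.01120 m
B 1.4×10⁻⁴ × 1100 × 0.27 = 0.04158 m
B total: 0.056956 m
Difference: 0.203796 − 0.056956 = 0.14684 m

14.7 cm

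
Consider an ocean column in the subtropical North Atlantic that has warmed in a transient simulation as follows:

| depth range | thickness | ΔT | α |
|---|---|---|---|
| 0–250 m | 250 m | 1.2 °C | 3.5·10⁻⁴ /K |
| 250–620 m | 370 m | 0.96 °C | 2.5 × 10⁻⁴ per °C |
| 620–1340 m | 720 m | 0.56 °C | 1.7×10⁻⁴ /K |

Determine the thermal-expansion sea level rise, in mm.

Δh = 262 mm

Layer 1: 1.2 × 250 × 3.5×10⁻⁴ = 0.10500 m
2.5×10⁻⁴ × 370 × 0.96 = 0.08880 m
Layer 3: 0.56 × 720 × 1.7×10⁻⁴ = 0.068544 m
Δh = 0.10500 + 0.08880 + 0.068544 = 0.262344 m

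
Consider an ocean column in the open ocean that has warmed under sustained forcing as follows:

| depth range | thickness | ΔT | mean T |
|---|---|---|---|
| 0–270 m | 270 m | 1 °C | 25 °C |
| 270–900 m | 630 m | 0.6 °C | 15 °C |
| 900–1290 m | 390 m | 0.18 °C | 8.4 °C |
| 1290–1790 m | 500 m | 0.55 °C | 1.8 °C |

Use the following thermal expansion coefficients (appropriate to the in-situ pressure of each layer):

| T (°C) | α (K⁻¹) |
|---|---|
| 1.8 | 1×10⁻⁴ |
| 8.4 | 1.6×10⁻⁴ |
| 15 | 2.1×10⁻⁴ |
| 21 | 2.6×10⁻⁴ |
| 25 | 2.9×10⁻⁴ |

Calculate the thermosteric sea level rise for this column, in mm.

196 mm of thermosteric rise

Layer 1 at 25 °C → α = 2.9×10⁻⁴ K⁻¹
Layer 2 at 15 °C → α = 2.1×10⁻⁴ K⁻¹
Layer 3 at 8.4 °C → α = 1.6×10⁻⁴ K⁻¹
Layer 4 at 1.8 °C → α = 1×10⁻⁴ K⁻¹
2.9×10⁻⁴ × 1 × 270 = 0.07830 m
Layer 2: 630 × 0.6 × 2.1×10⁻⁴ = 0.07938 m
0.18 × 1.6×10⁻⁴ × 390 = 0.011232 m
1290–1790 m: 1×10⁻⁴ × 500 × 0.55 = 0.02750 m
Δh = 0.07830 + 0.07938 + 0.011232 + 0.02750 = 0.196412 m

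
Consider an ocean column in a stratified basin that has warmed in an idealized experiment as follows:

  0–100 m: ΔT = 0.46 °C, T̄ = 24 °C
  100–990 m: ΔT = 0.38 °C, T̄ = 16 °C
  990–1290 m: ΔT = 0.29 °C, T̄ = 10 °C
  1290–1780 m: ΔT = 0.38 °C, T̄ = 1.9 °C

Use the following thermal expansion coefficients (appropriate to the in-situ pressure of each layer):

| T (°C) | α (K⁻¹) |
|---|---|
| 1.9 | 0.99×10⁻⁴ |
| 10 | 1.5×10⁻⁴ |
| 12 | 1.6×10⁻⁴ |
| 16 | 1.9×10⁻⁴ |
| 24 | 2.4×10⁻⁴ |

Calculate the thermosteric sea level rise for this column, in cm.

Layer 1 at 24 °C → α = 2.4×10⁻⁴ K⁻¹
Layer 2 at 16 °C → α = 1.9×10⁻⁴ K⁻¹
Layer 3 at 10 °C → α = 1.5×10⁻⁴ K⁻¹
Layer 4 at 1.9 °C → α = 0.99×10⁻⁴ K⁻¹
2.4×10⁻⁴ × 0.46 × 100 = 0.01104 m
100–990 m: 0.38 × 890 × 1.9×10⁻⁴ = 0.064258 m
1.5×10⁻⁴ × 300 × 0.29 = 0.01305 m
Layer 4: 490 × 0.38 × 0.99×10⁻⁴ = 0.0184338 m
Δh = 0.01104 + 0.064258 + 0.01305 + 0.0184338 = 0.1067818 m

11 cm of thermosteric rise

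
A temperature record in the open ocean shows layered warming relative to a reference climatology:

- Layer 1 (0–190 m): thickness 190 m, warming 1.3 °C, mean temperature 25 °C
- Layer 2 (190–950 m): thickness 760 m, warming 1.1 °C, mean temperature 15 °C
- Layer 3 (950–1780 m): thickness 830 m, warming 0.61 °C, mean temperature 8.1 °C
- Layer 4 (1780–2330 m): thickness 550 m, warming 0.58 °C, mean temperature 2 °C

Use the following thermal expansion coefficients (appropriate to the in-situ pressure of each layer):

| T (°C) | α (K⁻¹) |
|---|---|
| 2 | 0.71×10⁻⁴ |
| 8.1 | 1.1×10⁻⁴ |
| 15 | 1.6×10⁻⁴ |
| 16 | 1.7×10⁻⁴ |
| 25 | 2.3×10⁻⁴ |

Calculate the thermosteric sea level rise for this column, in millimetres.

about 270 mm

Layer 1 at 25 °C → α = 2.3×10⁻⁴ K⁻¹
Layer 2 at 15 °C → α = 1.6×10⁻⁴ K⁻¹
Layer 3 at 8.1 °C → α = 1.1×10⁻⁴ K⁻¹
Layer 4 at 2 °C → α = 0.71×10⁻⁴ K⁻¹
0–190 m: 1.3 × 190 × 2.3×10⁻⁴ = 0.05681 m
Layer 2: 760 × 1.6×10⁻⁴ × 1.1 = 0.13376 m
950–1780 m: 1.1×10⁻⁴ × 830 × 0.61 = 0.055693 m
Layer 4: 0.71×10⁻⁴ × 550 × 0.58 = 0.022649 m
Δh = 0.05681 + 0.13376 + 0.055693 + 0.022649 = 0.268912 m ≈ 270 mm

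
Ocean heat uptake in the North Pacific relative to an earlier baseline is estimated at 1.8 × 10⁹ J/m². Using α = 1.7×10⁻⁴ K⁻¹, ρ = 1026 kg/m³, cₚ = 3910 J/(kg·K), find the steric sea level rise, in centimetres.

7.63 cm of thermosteric rise

Δh = αQ/(ρcₚ) = 1.7×10⁻⁴ × 1.8×10⁹ / (1026 × 3910) ≈ 0.076278 m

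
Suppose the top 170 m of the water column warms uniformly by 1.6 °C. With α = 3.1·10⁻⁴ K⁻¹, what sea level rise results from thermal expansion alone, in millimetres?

Δh = 84.3 mm

Δh = αΔT·H = 3.1×10⁻⁴ × 1.6 × 170 = 0.08432 m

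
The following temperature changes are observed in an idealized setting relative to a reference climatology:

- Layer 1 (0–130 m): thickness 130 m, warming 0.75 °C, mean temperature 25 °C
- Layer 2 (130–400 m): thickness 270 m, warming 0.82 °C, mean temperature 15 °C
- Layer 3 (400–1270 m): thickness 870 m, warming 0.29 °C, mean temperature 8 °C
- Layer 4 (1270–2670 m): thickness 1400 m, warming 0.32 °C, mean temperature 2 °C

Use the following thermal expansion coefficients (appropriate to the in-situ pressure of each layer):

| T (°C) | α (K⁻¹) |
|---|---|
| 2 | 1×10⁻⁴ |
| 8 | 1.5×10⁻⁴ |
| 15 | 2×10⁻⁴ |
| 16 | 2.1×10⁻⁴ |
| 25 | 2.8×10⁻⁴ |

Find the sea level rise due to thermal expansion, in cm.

Layer 1 at 25 °C → α = 2.8×10⁻⁴ K⁻¹
Layer 2 at 15 °C → α = 2×10⁻⁴ K⁻¹
Layer 3 at 8 °C → α = 1.5×10⁻⁴ K⁻¹
Layer 4 at 2 °C → α = 1×10⁻⁴ K⁻¹
2.8×10⁻⁴ × 130 × 0.75 = 0.02730 m
Layer 2: 0.82 × 2×10⁻⁴ × 270 = 0.04428 m
0.29 × 1.5×10⁻⁴ × 870 = 0.037845 m
1270–2670 m: 1400 × 1×10⁻⁴ × 0.32 = 0.04480 m
Δh = 0.02730 + 0.04428 + 0.037845 + 0.04480 = 0.154225 m

Δh ≈ 15.4 cm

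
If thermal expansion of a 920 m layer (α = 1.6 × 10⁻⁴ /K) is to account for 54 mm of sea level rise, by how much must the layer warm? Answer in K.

ΔT = Δh/(αH) = 0.054 / (1.6×10⁻⁴ × 920) ≈ 0.3668 K

0.37 K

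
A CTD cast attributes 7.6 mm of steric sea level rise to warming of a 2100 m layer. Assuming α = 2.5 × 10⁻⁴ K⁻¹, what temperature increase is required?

ΔT = Δh/(αH) = 0.0076 / (2.5×10⁻⁴ × 2100) ≈ 0.01448 K

ΔT ≈ 0.0145 K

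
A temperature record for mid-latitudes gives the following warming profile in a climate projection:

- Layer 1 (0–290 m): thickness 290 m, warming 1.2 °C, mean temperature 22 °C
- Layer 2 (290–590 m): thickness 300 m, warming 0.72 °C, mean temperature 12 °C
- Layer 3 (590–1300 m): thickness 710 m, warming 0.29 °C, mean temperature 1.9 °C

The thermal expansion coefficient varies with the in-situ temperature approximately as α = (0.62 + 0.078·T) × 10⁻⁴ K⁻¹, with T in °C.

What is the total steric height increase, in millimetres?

Δh = 131 mm

Layer 1: α = (0.62 + 0.078×22)×10⁻⁴ = 2.336×10⁻⁴ K⁻¹
Layer 2: α = (0.62 + 0.078×12)×10⁻⁴ = 1.556×10⁻⁴ K⁻¹
Layer 3: α = (0.62 + 0.078×1.9)×10⁻⁴ = 0.7682×10⁻⁴ K⁻¹
290 × 1.2 × 2.336×10⁻⁴ = 0.0812928 m
0.72 × 1.556×10⁻⁴ × 300 = 0.0336096 m
590–1300 m: 0.29 × 0.7682×10⁻⁴ × 710 = 0.015817238 m
Δh = 0.0812928 + 0.0336096 + 0.015817238 = 0.130719638 m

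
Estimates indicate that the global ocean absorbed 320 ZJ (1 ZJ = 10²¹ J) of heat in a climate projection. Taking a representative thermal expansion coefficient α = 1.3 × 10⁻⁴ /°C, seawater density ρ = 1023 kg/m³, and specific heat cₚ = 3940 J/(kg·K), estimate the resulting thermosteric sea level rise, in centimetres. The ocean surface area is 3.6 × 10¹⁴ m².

Per unit area: Q = 320×10²¹ / (3.6×10¹⁴) ≈ 8.889×10⁸ J/m²
Δh = αQ/(ρcₚ) = 1.3×10⁻⁴ × 8.889×10⁸ / (1023 × 3940) ≈ 0.02867 m

Δh ≈ 2.9 cm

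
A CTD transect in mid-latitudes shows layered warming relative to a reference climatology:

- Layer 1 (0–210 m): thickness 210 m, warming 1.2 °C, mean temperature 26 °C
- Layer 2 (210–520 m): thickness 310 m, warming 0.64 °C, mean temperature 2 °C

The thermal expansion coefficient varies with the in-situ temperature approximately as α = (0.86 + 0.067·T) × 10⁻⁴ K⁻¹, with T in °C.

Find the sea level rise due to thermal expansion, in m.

Δh ≈ 0.0853 m

Layer 1: α = (0.86 + 0.067×26)×10⁻⁴ = 2.602×10⁻⁴ K⁻¹
Layer 2: α = (0.86 + 0.067×2)×10⁻⁴ = 0.994×10⁻⁴ K⁻¹
0–210 m: 1.2 × 2.602×10⁻⁴ × 210 = 0.0655704 m
0.64 × 0.994×10⁻⁴ × 310 = 0.01972096 m
Δh = 0.0655704 + 0.01972096 = 0.08529136 m ≈ 0.0853 m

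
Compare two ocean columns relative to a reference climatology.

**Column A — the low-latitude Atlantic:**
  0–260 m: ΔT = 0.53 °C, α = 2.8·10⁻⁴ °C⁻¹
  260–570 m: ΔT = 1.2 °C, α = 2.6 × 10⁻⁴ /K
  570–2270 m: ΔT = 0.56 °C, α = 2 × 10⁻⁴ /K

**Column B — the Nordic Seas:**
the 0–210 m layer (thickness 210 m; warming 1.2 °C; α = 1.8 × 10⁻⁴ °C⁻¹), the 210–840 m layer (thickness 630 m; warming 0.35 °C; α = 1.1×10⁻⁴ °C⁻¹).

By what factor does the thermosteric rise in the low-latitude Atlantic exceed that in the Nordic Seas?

≈ 4.7×

A 260 × 0.53 × 2.8×10⁻⁴ = 0.038584 m
A 260–570 m: 310 × 2.6×10⁻⁴ × 1.2 = 0.09672 m
A 570–2270 m: 1700 × 2×10⁻⁴ × 0.56 = 0.19040 m
A total: 0.325704 m
B Layer 1: 210 × 1.2 × 1.8×10⁻⁴ = 0.04536 m
B 210–840 m: 1.1×10⁻⁴ × 0.35 × 630 = 0.024255 m
B total: 0.069615 m
Ratio: 0.325704 / 0.069615 ≈ 4.679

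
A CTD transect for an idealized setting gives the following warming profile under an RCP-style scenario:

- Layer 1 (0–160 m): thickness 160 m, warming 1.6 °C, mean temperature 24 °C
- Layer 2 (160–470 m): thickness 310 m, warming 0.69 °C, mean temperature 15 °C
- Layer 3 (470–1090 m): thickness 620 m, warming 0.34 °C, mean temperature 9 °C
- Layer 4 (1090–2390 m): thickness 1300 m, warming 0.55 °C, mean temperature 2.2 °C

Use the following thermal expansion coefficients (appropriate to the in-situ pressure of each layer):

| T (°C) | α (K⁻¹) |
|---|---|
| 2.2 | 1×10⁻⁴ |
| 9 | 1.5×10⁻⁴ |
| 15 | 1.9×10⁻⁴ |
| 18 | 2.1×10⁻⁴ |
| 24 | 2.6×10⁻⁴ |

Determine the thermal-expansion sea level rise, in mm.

Δh = 210 mm

Layer 1 at 24 °C → α = 2.6×10⁻⁴ K⁻¹
Layer 2 at 15 °C → α = 1.9×10⁻⁴ K⁻¹
Layer 3 at 9 °C → α = 1.5×10⁻⁴ K⁻¹
Layer 4 at 2.2 °C → α = 1×10⁻⁴ K⁻¹
2.6×10⁻⁴ × 1.6 × 160 = 0.06656 m
Layer 2: 1.9×10⁻⁴ × 310 × 0.69 = 0.040641 m
470–1090 m: 1.5×10⁻⁴ × 620 × 0.34 = 0.03162 m
1300 × 0.55 × 1×10⁻⁴ = 0.07150 m
Δh = 0.06656 + 0.040641 + 0.03162 + 0.07150 = 0.210321 m ≈ 210 mm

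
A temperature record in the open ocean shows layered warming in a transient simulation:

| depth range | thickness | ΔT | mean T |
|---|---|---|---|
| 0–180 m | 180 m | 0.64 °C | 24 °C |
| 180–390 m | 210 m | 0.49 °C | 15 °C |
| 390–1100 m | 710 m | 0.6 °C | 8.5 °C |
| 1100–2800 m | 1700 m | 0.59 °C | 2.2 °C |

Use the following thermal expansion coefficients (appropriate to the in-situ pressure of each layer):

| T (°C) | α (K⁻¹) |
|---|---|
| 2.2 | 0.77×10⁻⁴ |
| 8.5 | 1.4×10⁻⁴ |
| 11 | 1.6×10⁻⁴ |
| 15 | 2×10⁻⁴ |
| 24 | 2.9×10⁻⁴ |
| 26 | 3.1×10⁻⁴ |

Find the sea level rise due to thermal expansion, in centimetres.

Layer 1 at 24 °C → α = 2.9×10⁻⁴ K⁻¹
Layer 2 at 15 °C → α = 2×10⁻⁴ K⁻¹
Layer 3 at 8.5 °C → α = 1.4×10⁻⁴ K⁻¹
Layer 4 at 2.2 °C → α = 0.77×10⁻⁴ K⁻¹
0.64 × 180 × 2.9×10⁻⁴ = 0.033408 m
180–390 m: 210 × 2×10⁻⁴ × 0.49 = 0.02058 m
390–1100 m: 1.4×10⁻⁴ × 710 × 0.6 = 0.05964 m
0.77×10⁻⁴ × 0.59 × 1700 = 0.077231 m
Δh = 0.033408 + 0.02058 + 0.05964 + 0.077231 = 0.190859 m

19.1 cm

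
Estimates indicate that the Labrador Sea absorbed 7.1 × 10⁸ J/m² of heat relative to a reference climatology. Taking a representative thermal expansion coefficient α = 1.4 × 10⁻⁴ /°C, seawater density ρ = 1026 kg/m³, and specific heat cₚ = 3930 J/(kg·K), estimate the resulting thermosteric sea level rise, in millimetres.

24.7 mm of thermosteric rise

Δh = αQ/(ρcₚ) = 1.4×10⁻⁴ × 7.1×10⁸ / (1026 × 3930) ≈ 0.024652 m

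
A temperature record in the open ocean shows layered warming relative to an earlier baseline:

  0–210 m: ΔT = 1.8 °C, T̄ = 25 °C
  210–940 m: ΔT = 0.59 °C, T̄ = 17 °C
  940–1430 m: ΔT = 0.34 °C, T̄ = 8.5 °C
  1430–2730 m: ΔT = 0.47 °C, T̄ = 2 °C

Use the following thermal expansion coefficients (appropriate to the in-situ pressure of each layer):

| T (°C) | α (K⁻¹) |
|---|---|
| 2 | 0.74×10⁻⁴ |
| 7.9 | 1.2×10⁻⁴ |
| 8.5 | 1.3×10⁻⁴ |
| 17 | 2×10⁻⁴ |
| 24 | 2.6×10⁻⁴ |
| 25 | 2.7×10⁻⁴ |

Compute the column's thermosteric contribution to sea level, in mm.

Layer 1 at 25 °C → α = 2.7×10⁻⁴ K⁻¹
Layer 2 at 17 °C → α = 2×10⁻⁴ K⁻¹
Layer 3 at 8.5 °C → α = 1.3×10⁻⁴ K⁻¹
Layer 4 at 2 °C → α = 0.74×10⁻⁴ K⁻¹
0–210 m: 2.7×10⁻⁴ × 1.8 × 210 = 0.10206 m
210–940 m: 0.59 × 2×10⁻⁴ × 730 = 0.08614 m
1.3×10⁻⁴ × 0.34 × 490 = 0.021658 m
1300 × 0.74×10⁻⁴ × 0.47 = 0.045214 m
Δh = 0.10206 + 0.08614 + 0.021658 + 0.045214 = 0.255072 m ≈ 255 mm

255 mm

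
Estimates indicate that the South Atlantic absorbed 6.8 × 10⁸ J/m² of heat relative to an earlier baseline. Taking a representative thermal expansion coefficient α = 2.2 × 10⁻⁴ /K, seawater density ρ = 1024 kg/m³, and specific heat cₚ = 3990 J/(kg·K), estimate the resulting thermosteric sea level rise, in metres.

Δh = αQ/(ρcₚ) = 2.2×10⁻⁴ × 6.8×10⁸ / (1024 × 3990) ≈ 0.036615 m

Δh = 0.037 m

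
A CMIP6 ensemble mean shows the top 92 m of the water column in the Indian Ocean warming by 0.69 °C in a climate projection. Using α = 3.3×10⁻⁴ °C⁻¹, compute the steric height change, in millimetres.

Δh = αΔT·H = 3.3×10⁻⁴ × 0.69 × 92 = 0.0209484 m

20.9 mm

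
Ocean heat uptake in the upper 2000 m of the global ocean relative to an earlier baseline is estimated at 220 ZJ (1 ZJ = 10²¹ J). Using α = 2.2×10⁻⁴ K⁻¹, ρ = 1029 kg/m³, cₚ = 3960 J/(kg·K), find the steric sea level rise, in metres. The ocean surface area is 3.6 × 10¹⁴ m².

0.0330 m of thermosteric rise

Per unit area: Q = 220×10²¹ / (3.6×10¹⁴) ≈ 6.111×10⁸ J/m²
Δh = αQ/(ρcₚ) = 2.2×10⁻⁴ × 6.111×10⁸ / (1029 × 3960) ≈ 0.032993 m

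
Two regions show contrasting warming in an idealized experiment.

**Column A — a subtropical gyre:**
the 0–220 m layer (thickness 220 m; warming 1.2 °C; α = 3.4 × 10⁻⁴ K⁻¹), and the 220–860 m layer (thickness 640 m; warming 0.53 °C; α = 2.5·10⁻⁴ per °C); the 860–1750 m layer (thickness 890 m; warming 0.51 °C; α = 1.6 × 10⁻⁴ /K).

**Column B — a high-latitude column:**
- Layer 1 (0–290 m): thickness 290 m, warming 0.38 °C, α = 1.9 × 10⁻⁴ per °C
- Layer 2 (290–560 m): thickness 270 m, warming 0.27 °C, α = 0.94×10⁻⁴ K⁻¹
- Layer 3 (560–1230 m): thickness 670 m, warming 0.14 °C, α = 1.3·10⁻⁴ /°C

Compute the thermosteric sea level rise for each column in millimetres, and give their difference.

A: 250 mm; B: 40 mm; difference 210 mm

A 0–220 m: 1.2 × 3.4×10⁻⁴ × 220 = 0.08976 m
A 220–860 m: 2.5×10⁻⁴ × 0.53 × 640 = 0.08480 m
A 860–1750 m: 890 × 0.51 × 1.6×10⁻⁴ = 0.072624 m
A total: 0.247184 m
B Layer 1: 0.38 × 1.9×10⁻⁴ × 290 = 0.020938 m
B 290–560 m: 0.27 × 0.94×10⁻⁴ × 270 = 0.0068526 m
B Layer 3: 0.14 × 670 × 1.3×10⁻⁴ = 0.012194 m
B total: 0.0399846 m
Difference: 0.247184 − 0.0399846 = 0.2071994 m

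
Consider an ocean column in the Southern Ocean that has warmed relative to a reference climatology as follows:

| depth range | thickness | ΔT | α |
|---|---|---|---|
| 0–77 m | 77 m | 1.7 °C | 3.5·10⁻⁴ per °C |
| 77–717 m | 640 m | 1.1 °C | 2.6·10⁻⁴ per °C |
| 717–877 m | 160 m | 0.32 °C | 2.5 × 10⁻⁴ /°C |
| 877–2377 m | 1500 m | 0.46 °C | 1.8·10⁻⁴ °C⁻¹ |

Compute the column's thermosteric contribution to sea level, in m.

77 × 1.7 × 3.5×10⁻⁴ = 0.045815 m
Layer 2: 2.6×10⁻⁴ × 640 × 1.1 = 0.18304 m
Layer 3: 2.5×10⁻⁴ × 160 × 0.32 = 0.01280 m
0.46 × 1.8×10⁻⁴ × 1500 = 0.12420 m
Δh = 0.045815 + 0.18304 + 0.01280 + 0.12420 = 0.365855 m

Δh = 0.366 m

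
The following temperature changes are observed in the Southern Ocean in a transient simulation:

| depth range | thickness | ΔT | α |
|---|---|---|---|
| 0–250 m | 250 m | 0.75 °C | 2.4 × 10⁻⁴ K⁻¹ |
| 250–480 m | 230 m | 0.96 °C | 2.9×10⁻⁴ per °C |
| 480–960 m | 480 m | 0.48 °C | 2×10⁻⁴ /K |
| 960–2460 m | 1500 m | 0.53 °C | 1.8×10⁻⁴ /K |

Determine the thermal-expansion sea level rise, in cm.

30 cm of thermosteric rise

250 × 2.4×10⁻⁴ × 0.75 = 0.04500 m
Layer 2: 230 × 2.9×10⁻⁴ × 0.96 = 0.064032 m
Layer 3: 0.48 × 2×10⁻⁴ × 480 = 0.04608 m
960–2460 m: 1.8×10⁻⁴ × 0.53 × 1500 = 0.14310 m
Δh = 0.04500 + 0.064032 + 0.04608 + 0.14310 = 0.298212 m ≈ 30 cm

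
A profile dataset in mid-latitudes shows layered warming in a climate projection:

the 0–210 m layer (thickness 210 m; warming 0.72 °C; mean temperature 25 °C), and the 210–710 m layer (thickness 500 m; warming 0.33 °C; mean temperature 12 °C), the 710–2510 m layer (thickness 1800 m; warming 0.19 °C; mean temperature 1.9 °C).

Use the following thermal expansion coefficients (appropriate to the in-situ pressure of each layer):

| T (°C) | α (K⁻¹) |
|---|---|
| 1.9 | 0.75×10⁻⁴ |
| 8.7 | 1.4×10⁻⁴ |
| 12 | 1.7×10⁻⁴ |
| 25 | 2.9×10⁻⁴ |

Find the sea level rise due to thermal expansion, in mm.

Δh ≈ 98 mm

Layer 1 at 25 °C → α = 2.9×10⁻⁴ K⁻¹
Layer 2 at 12 °C → α = 1.7×10⁻⁴ K⁻¹
Layer 3 at 1.9 °C → α = 0.75×10⁻⁴ K⁻¹
0–210 m: 0.72 × 210 × 2.9×10⁻⁴ = 0.043848 m
0.33 × 1.7×10⁻⁴ × 500 = 0.02805 m
710–2510 m: 0.75×10⁻⁴ × 1800 × 0.19 = 0.02565 m
Δh = 0.043848 + 0.02805 + 0.02565 = 0.097548 m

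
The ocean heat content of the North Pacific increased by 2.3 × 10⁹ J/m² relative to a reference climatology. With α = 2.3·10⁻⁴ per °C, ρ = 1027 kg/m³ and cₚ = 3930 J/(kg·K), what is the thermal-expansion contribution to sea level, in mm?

Δh = 131 mm

Δh = αQ/(ρcₚ) = 2.3×10⁻⁴ × 2.3×10⁹ / (1027 × 3930) ≈ 0.13107 m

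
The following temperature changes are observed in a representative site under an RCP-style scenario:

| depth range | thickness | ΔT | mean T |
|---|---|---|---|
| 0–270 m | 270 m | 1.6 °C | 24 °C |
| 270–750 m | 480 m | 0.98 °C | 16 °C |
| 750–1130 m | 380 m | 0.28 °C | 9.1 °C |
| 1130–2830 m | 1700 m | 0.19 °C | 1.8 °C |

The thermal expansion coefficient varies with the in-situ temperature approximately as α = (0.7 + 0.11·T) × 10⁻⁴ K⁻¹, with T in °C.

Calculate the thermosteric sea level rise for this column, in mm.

Layer 1: α = (0.7 + 0.11×24)×10⁻⁴ = 3.34×10⁻⁴ K⁻¹
Layer 2: α = (0.7 + 0.11×16)×10⁻⁴ = 2.46×10⁻⁴ K⁻¹
Layer 3: α = (0.7 + 0.11×9.1)×10⁻⁴ = 1.701×10⁻⁴ K⁻¹
Layer 4: α = (0.7 + 0.11×1.8)×10⁻⁴ = 0.898×10⁻⁴ K⁻¹
1.6 × 3.34×10⁻⁴ × 270 = 0.144288 m
2.46×10⁻⁴ × 0.98 × 480 = 0.1157184 m
750–1130 m: 0.28 × 1.701×10⁻⁴ × 380 = 0.01809864 m
0.898×10⁻⁴ × 0.19 × 1700 = 0.0290054 m
Δh = 0.144288 + 0.1157184 + 0.01809864 + 0.0290054 = 0.30711044 m

307 mm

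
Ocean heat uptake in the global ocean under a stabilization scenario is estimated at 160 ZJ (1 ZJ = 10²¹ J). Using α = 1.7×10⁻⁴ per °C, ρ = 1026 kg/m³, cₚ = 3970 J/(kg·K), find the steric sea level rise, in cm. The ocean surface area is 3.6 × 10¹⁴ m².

Per unit area: Q = 160×10²¹ / (3.6×10¹⁴) ≈ 4.444×10⁸ J/m²
Δh = αQ/(ρcₚ) = 1.7×10⁻⁴ × 4.444×10⁸ / (1026 × 3970) ≈ 0.018547 m

Δh ≈ 1.85 cm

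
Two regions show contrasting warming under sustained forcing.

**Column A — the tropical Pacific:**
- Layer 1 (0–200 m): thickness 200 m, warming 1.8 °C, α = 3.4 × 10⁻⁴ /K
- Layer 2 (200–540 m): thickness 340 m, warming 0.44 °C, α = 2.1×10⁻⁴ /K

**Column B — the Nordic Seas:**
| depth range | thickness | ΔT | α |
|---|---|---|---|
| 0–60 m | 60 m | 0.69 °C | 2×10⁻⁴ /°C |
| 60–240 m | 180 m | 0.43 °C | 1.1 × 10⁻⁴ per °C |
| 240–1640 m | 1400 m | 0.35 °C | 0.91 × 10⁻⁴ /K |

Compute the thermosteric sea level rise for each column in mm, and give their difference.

A 3.4×10⁻⁴ × 1.8 × 200 = 0.12240 m
A Layer 2: 340 × 0.44 × 2.1×10⁻⁴ = 0.031416 m
A total: 0.153816 m
B 0–60 m: 2×10⁻⁴ × 0.69 × 60 = 0.00828 m
B Layer 2: 0.43 × 180 × 1.1×10⁻⁴ = 0.008514 m
B 240–1640 m: 0.91×10⁻⁴ × 0.35 × 1400 = 0.04459 m
B total: 0.061384 m
Difference: 0.153816 − 0.061384 = 0.092432 m

A: 154 mm; B: 61.4 mm; difference 92.4 mm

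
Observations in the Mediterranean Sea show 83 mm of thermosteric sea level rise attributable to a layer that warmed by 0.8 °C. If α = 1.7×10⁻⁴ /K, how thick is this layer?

610 m

H = Δh/(αΔT) = 0.083 / (1.7×10⁻⁴ × 0.8) ≈ 610.3 m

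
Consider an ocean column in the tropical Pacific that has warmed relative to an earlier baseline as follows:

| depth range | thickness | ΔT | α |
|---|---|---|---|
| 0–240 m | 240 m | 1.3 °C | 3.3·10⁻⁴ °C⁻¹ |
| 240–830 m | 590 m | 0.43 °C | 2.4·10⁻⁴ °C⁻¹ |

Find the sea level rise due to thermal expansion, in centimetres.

16 cm

0–240 m: 3.3×10⁻⁴ × 1.3 × 240 = 0.10296 m
Layer 2: 0.43 × 590 × 2.4×10⁻⁴ = 0.060888 m
Δh = 0.10296 + 0.060888 = 0.163848 m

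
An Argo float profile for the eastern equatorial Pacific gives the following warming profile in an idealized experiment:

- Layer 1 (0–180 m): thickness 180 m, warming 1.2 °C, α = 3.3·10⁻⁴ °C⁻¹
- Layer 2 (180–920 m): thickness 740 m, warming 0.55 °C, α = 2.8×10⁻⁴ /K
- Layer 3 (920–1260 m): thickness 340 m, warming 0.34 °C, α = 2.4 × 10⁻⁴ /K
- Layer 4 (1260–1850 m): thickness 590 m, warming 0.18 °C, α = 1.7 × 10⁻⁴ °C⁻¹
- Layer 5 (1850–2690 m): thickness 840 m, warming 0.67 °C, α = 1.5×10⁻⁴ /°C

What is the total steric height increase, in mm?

0–180 m: 180 × 1.2 × 3.3×10⁻⁴ = 0.07128 m
Layer 2: 0.55 × 2.8×10⁻⁴ × 740 = 0.11396 m
920–1260 m: 2.4×10⁻⁴ × 0.34 × 340 = 0.027744 m
590 × 0.18 × 1.7×10⁻⁴ = 0.018054 m
1850–2690 m: 0.67 × 840 × 1.5×10⁻⁴ = 0.08442 m
Δh = 0.07128 + 0.11396 + 0.027744 + 0.018054 + 0.08442 = 0.315458 m

315 mm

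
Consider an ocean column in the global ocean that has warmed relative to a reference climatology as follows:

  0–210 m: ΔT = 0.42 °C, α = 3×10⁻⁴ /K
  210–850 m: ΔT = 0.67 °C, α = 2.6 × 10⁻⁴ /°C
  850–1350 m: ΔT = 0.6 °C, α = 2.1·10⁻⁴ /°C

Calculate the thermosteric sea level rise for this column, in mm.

201 mm

Layer 1: 210 × 3×10⁻⁴ × 0.42 = 0.02646 m
Layer 2: 2.6×10⁻⁴ × 640 × 0.67 = 0.111488 m
0.6 × 2.1×10⁻⁴ × 500 = 0.06300 m
Δh = 0.02646 + 0.111488 + 0.06300 = 0.200948 m ≈ 201 mm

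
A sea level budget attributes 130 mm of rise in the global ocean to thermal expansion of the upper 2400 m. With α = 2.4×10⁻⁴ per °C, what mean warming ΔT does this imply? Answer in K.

0.226 K

ΔT = Δh/(αH) = 0.13 / (2.4×10⁻⁴ × 2400) ≈ 0.2257 K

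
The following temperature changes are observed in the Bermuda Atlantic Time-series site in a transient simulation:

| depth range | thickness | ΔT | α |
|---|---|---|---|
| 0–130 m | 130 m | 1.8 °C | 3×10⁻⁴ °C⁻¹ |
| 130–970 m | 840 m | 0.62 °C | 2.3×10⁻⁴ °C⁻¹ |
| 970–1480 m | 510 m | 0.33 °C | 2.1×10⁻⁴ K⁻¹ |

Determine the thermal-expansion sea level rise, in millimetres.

Layer 1: 1.8 × 3×10⁻⁴ × 130 = 0.07020 m
Layer 2: 2.3×10⁻⁴ × 0.62 × 840 = 0.119784 m
Layer 3: 510 × 0.33 × 2.1×10⁻⁴ = 0.035343 m
Δh = 0.07020 + 0.119784 + 0.035343 = 0.225327 m

225 mm of thermosteric rise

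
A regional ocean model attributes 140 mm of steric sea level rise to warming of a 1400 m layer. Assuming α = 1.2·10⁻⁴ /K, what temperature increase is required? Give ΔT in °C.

about 0.83 °C

ΔT = Δh/(αH) = 0.14 / (1.2×10⁻⁴ × 1400) ≈ 0.8333 °C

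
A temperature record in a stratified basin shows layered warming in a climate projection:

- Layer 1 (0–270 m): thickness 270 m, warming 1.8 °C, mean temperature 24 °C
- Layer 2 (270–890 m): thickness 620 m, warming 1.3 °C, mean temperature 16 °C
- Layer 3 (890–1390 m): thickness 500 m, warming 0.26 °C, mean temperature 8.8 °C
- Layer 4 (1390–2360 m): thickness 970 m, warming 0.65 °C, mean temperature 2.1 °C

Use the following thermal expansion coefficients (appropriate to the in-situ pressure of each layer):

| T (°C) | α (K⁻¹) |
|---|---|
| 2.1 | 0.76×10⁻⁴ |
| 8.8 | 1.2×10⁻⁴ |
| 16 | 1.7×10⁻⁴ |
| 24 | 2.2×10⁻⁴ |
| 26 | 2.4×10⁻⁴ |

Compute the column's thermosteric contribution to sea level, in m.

Layer 1 at 24 °C → α = 2.2×10⁻⁴ K⁻¹
Layer 2 at 16 °C → α = 1.7×10⁻⁴ K⁻¹
Layer 3 at 8.8 °C → α = 1.2×10⁻⁴ K⁻¹
Layer 4 at 2.1 °C → α = 0.76×10⁻⁴ K⁻¹
Layer 1: 270 × 2.2×10⁻⁴ × 1.8 = 0.10692 m
Layer 2: 1.7×10⁻⁴ × 620 × 1.3 = 0.13702 m
890–1390 m: 0.26 × 500 × 1.2×10⁻⁴ = 0.01560 m
970 × 0.65 × 0.76×10⁻⁴ = 0.047918 m
Δh = 0.10692 + 0.13702 + 0.01560 + 0.047918 = 0.307458 m

Δh ≈ 0.307 m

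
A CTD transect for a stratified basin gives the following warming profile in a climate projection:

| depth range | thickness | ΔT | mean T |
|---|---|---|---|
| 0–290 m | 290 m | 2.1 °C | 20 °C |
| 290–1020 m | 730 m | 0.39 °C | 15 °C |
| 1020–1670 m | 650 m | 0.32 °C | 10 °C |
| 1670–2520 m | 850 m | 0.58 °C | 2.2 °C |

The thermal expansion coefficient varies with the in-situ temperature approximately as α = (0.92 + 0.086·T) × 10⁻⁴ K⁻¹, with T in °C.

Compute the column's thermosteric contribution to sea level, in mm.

Layer 1: α = (0.92 + 0.086×20)×10⁻⁴ = 2.64×10⁻⁴ K⁻¹
Layer 2: α = (0.92 + 0.086×15)×10⁻⁴ = 2.21×10⁻⁴ K⁻¹
Layer 3: α = (0.92 + 0.086×10)×10⁻⁴ = 1.78×10⁻⁴ K⁻¹
Layer 4: α = (0.92 + 0.086×2.2)×10⁻⁴ = 1.1092×10⁻⁴ K⁻¹
0–290 m: 2.1 × 2.64×10⁻⁴ × 290 = 0.160776 m
Layer 2: 2.21×10⁻⁴ × 0.39 × 730 = 0.0629187 m
Layer 3: 650 × 0.32 × 1.78×10⁻⁴ = 0.037024 m
1670–2520 m: 1.1092×10⁻⁴ × 0.58 × 850 = 0.05468356 m
Δh = 0.160776 + 0.0629187 + 0.037024 + 0.05468356 = 0.31540226 m

320 mm of thermosteric rise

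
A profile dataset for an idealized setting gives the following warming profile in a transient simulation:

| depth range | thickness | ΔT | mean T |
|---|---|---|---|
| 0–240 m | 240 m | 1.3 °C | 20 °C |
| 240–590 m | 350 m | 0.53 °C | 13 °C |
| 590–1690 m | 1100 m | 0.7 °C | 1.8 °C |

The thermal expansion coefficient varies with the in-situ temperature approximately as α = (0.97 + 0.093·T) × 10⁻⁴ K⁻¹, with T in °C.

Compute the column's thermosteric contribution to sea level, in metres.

Layer 1: α = (0.97 + 0.093×20)×10⁻⁴ = 2.83×10⁻⁴ K⁻¹
Layer 2: α = (0.97 + 0.093×13)×10⁻⁴ = 2.179×10⁻⁴ K⁻¹
Layer 3: α = (0.97 + 0.093×1.8)×10⁻⁴ = 1.1374×10⁻⁴ K⁻¹
2.83×10⁻⁴ × 240 × 1.3 = 0.088296 m
Layer 2: 350 × 2.179×10⁻⁴ × 0.53 = 0.04042045 m
590–1690 m: 1100 × 0.7 × 1.1374×10⁻⁴ = 0.0875798 m
Δh = 0.088296 + 0.04042045 + 0.0875798 = 0.21629625 m ≈ 0.216 m

about 0.216 m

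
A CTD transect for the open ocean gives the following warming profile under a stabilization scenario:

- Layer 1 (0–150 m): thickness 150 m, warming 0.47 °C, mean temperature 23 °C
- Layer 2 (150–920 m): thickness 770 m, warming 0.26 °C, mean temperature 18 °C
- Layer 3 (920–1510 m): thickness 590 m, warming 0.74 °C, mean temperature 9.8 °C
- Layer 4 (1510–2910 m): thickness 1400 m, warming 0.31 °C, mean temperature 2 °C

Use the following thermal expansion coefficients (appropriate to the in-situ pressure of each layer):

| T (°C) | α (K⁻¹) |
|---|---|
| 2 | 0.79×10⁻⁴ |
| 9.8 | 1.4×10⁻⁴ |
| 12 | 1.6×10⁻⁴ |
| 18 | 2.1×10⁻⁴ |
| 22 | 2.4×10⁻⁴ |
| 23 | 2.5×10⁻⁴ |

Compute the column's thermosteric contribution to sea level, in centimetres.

15.5 cm

Layer 1 at 23 °C → α = 2.5×10⁻⁴ K⁻¹
Layer 2 at 18 °C → α = 2.1×10⁻⁴ K⁻¹
Layer 3 at 9.8 °C → α = 1.4×10⁻⁴ K⁻¹
Layer 4 at 2 °C → α = 0.79×10⁻⁴ K⁻¹
150 × 0.47 × 2.5×10⁻⁴ = 0.017625 m
150–920 m: 770 × 0.26 × 2.1×10⁻⁴ = 0.042042 m
0.74 × 590 × 1.4×10⁻⁴ = 0.061124 m
Layer 4: 0.31 × 0.79×10⁻⁴ × 1400 = 0.034286 m
Δh = 0.017625 + 0.042042 + 0.061124 + 0.034286 = 0.155077 m ≈ 15.5 cm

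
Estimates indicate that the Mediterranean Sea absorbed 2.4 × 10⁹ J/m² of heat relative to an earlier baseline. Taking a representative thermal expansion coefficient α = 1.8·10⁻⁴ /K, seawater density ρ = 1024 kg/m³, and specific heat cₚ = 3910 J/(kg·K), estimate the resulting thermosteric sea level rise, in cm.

Δh = αQ/(ρcₚ) = 1.8×10⁻⁴ × 2.4×10⁹ / (1024 × 3910) ≈ 0.10790 m

Δh ≈ 11 cm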